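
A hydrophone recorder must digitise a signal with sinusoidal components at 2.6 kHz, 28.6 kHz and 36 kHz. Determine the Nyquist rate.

Highest-frequency component: 36 kHz.
Nyquist rate = 2 × 36 kHz = 72 kHz.

72 kHz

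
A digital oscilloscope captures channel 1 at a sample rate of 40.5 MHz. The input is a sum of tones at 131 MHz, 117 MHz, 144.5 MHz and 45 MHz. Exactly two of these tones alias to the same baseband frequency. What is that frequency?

fs/2 = 20.25 MHz.
131 MHz mod fs = 9.5 MHz.
9.5 MHz ≤ fs/2 = 20.25 MHz, appears at 9.5 MHz.
117 MHz mod fs = 36 MHz.
36 MHz > fs/2 = 20.25 MHz, folds to fs − 36 MHz = 4.5 MHz.
144.5 MHz mod fs = 23 MHz.
23 MHz > fs/2 = 20.25 MHz, folds to fs − 23 MHz = 17.5 MHz.
45 MHz mod fs = 4.5 MHz.
4.5 MHz ≤ fs/2 = 20.25 MHz, appears at 4.5 MHz.
45 MHz and 117 MHz both map to 4.5 MHz.

4.5 MHz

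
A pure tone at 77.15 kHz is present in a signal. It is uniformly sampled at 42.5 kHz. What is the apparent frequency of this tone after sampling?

7.85 kHz

77.15 kHz mod fs = 34.65 kHz.
34.65 kHz > fs/2 = 21.25 kHz, folds to fs − 34.65 kHz = 7.85 kHz.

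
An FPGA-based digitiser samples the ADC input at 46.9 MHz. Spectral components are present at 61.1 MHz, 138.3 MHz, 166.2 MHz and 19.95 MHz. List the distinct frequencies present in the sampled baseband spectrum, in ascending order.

2.4 MHz, 14.2 MHz, 19.95 MHz, 21.4 MHz

fs/2 = 23.45 MHz.
61.1 MHz mod fs = 14.2 MHz.
14.2 MHz ≤ fs/2 = 23.45 MHz, appears at 14.2 MHz.
138.3 MHz mod fs = 44.5 MHz.
44.5 MHz > fs/2 = 23.45 MHz, folds to fs − 44.5 MHz = 2.4 MHz.
166.2 MHz mod fs = 25.5 MHz.
25.5 MHz > fs/2 = 23.45 MHz, folds to fs − 25.5 MHz = 21.4 MHz.
19.95 MHz ≤ fs/2 = 23.45 MHz, passes unchanged.
Distinct values: {2.4 MHz, 14.2 MHz, 19.95 MHz, 21.4 MHz}.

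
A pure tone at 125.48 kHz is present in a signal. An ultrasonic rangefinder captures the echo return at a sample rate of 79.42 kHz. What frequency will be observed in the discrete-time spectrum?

33.36 kHz

125.48 kHz mod fs = 46.06 kHz.
46.06 kHz > fs/2 = 39.71 kHz, folds to fs − 46.06 kHz = 33.36 kHz.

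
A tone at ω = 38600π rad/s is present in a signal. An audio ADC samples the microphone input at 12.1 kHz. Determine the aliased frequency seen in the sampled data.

ω = 38600π rad/s → f = ω/(2π) = 19300 Hz = 19.3 kHz.
19.3 kHz mod fs = 7.2 kHz.
7.2 kHz > fs/2 = 6.05 kHz, folds to fs − 7.2 kHz = 4.9 kHz.

4.9 kHz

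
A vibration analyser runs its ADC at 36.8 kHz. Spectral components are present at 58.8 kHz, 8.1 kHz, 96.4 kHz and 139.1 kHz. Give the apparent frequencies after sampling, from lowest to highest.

8.1 kHz, 14 kHz, 14.8 kHz

fs/2 = 18.4 kHz.
58.8 kHz mod fs = 22 kHz.
22 kHz > fs/2 = 18.4 kHz, folds to fs − 22 kHz = 14.8 kHz.
8.1 kHz ≤ fs/2 = 18.4 kHz, passes unchanged.
96.4 kHz mod fs = 22.8 kHz.
22.8 kHz > fs/2 = 18.4 kHz, folds to fs − 22.8 kHz = 14 kHz.
139.1 kHz mod fs = 28.7 kHz.
28.7 kHz > fs/2 = 18.4 kHz, folds to fs − 28.7 kHz = 8.1 kHz.
Distinct values: {8.1 kHz, 14 kHz, 14.8 kHz}.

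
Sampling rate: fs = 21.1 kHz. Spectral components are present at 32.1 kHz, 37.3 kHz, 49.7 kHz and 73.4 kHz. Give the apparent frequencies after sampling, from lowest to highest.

4.9 kHz, 7.5 kHz, 10.1 kHz

fs/2 = 10.55 kHz.
32.1 kHz mod fs = 11 kHz.
11 kHz > fs/2 = 10.55 kHz, folds to fs − 11 kHz = 10.1 kHz.
37.3 kHz mod fs = 16.2 kHz.
16.2 kHz > fs/2 = 10.55 kHz, folds to fs − 16.2 kHz = 4.9 kHz.
49.7 kHz mod fs = 7.5 kHz.
7.5 kHz ≤ fs/2 = 10.55 kHz, appears at 7.5 kHz.
73.4 kHz mod fs = 10.1 kHz.
10.1 kHz ≤ fs/2 = 10.55 kHz, appears at 10.1 kHz.
Distinct values: {4.9 kHz, 7.5 kHz, 10.1 kHz}.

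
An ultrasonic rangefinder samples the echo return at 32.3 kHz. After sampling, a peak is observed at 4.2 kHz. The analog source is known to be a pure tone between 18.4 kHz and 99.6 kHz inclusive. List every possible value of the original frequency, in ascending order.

28.1 kHz, 36.5 kHz, 60.4 kHz, 68.8 kHz, 92.7 kHz

Frequencies that alias to 4.2 kHz are k·fs ± 4.2 kHz for integer k ≥ 0.
k=0: 4.2 kHz.
k=1: 28.1 kHz, 36.5 kHz.
k=2: 60.4 kHz, 68.8 kHz.
k=3: 92.7 kHz, 101.1 kHz.
k=4: 125 kHz, 133.4 kHz.
Within [18.4 kHz, 99.6 kHz]: 28.1 kHz, 36.5 kHz, 60.4 kHz, 68.8 kHz, 92.7 kHz.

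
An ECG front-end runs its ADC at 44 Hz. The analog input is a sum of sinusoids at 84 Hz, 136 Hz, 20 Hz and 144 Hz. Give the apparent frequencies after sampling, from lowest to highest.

fs/2 = 22 Hz.
84 Hz mod fs = 40 Hz.
40 Hz > fs/2 = 22 Hz, folds to fs − 40 Hz = 4 Hz.
136 Hz mod fs = 4 Hz.
4 Hz ≤ fs/2 = 22 Hz, appears at 4 Hz.
20 Hz ≤ fs/2 = 22 Hz, passes unchanged.
144 Hz mod fs = 12 Hz.
12 Hz ≤ fs/2 = 22 Hz, appears at 12 Hz.
Distinct values: {4 Hz, 12 Hz, 20 Hz}.

4 Hz, 12 Hz, 20 Hz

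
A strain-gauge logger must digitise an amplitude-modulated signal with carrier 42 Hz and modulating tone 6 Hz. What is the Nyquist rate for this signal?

AM sidebands sit at fc ± fm = 36 Hz and 48 Hz.
Highest-frequency component: 48 Hz.
Nyquist rate = 2 × 48 Hz = 96 Hz.

96 Hz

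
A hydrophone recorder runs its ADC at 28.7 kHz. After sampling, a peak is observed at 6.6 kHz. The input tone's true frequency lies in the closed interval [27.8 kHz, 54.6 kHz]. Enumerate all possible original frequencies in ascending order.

35.3 kHz, 50.8 kHz

Frequencies that alias to 6.6 kHz are k·fs ± 6.6 kHz for integer k ≥ 0.
k=0: 6.6 kHz.
k=1: 22.1 kHz, 35.3 kHz.
k=2: 50.8 kHz, 64 kHz.
k=3: 79.5 kHz, 92.7 kHz.
Within [27.8 kHz, 54.6 kHz]: 35.3 kHz, 50.8 kHz.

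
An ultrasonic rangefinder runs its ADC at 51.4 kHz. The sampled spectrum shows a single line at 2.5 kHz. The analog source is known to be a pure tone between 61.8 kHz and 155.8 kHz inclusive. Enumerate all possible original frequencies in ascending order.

Frequencies that alias to 2.5 kHz are k·fs ± 2.5 kHz for integer k ≥ 0.
k=0: 2.5 kHz.
k=1: 48.9 kHz, 53.9 kHz.
k=2: 100.3 kHz, 105.3 kHz.
k=3: 151.7 kHz, 156.7 kHz.
k=4: 203.1 kHz, 208.1 kHz.
Within [61.8 kHz, 155.8 kHz]: 100.3 kHz, 105.3 kHz, 151.7 kHz.

100.3 kHz, 105.3 kHz, 151.7 kHz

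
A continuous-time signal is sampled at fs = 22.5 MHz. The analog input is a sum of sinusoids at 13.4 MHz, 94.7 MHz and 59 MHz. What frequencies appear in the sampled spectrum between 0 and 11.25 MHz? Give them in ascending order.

4.7 MHz, 8.5 MHz, 9.1 MHz

fs/2 = 11.25 MHz.
13.4 MHz > fs/2 = 11.25 MHz, folds to fs − 13.4 MHz = 9.1 MHz.
94.7 MHz mod fs = 4.7 MHz.
4.7 MHz ≤ fs/2 = 11.25 MHz, appears at 4.7 MHz.
59 MHz mod fs = 14 MHz.
14 MHz > fs/2 = 11.25 MHz, folds to fs − 14 MHz = 8.5 MHz.
Distinct values: {4.7 MHz, 8.5 MHz, 9.1 MHz}.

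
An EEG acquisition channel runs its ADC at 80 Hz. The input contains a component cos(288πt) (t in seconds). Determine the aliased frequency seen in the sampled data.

16 Hz

ω = 288π rad/s → f = ω/(2π) = 144 Hz.
144 Hz mod fs = 64 Hz.
64 Hz > fs/2 = 40 Hz, folds to fs − 64 Hz = 16 Hz.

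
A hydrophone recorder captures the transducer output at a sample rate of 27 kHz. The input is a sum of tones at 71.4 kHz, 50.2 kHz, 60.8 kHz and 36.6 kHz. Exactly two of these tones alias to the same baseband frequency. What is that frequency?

fs/2 = 13.5 kHz.
71.4 kHz mod fs = 17.4 kHz.
17.4 kHz > fs/2 = 13.5 kHz, folds to fs − 17.4 kHz = 9.6 kHz.
50.2 kHz mod fs = 23.2 kHz.
23.2 kHz > fs/2 = 13.5 kHz, folds to fs − 23.2 kHz = 3.8 kHz.
60.8 kHz mod fs = 6.8 kHz.
6.8 kHz ≤ fs/2 = 13.5 kHz, appears at 6.8 kHz.
36.6 kHz mod fs = 9.6 kHz.
9.6 kHz ≤ fs/2 = 13.5 kHz, appears at 9.6 kHz.
36.6 kHz and 71.4 kHz both map to 9.6 kHz.

9.6 kHz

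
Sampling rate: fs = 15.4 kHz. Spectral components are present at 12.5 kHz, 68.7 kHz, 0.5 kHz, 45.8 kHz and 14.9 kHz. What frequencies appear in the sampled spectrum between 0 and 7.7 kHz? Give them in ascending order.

0.4 kHz, 0.5 kHz, 2.9 kHz, 7.1 kHz

fs/2 = 7.7 kHz.
12.5 kHz > fs/2 = 7.7 kHz, folds to fs − 12.5 kHz = 2.9 kHz.
68.7 kHz mod fs = 7.1 kHz.
7.1 kHz ≤ fs/2 = 7.7 kHz, appears at 7.1 kHz.
0.5 kHz ≤ fs/2 = 7.7 kHz, passes unchanged.
45.8 kHz mod fs = 15 kHz.
15 kHz > fs/2 = 7.7 kHz, folds to fs − 15 kHz = 0.4 kHz.
14.9 kHz > fs/2 = 7.7 kHz, folds to fs − 14.9 kHz = 0.5 kHz.
Distinct values: {0.4 kHz, 0.5 kHz, 2.9 kHz, 7.1 kHz}.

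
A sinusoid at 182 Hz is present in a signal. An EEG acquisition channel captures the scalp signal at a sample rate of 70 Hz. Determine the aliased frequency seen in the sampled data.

28 Hz

182 Hz mod fs = 42 Hz.
42 Hz > fs/2 = 35 Hz, folds to fs − 42 Hz = 28 Hz.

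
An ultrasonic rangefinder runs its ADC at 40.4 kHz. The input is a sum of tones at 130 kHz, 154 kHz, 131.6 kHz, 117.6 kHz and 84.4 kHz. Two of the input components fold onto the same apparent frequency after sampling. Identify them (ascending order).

84.4 kHz, 117.6 kHz

fs/2 = 20.2 kHz.
130 kHz mod fs = 8.8 kHz.
8.8 kHz ≤ fs/2 = 20.2 kHz, appears at 8.8 kHz.
154 kHz mod fs = 32.8 kHz.
32.8 kHz > fs/2 = 20.2 kHz, folds to fs − 32.8 kHz = 7.6 kHz.
131.6 kHz mod fs = 10.4 kHz.
10.4 kHz ≤ fs/2 = 20.2 kHz, appears at 10.4 kHz.
117.6 kHz mod fs = 36.8 kHz.
36.8 kHz > fs/2 = 20.2 kHz, folds to fs − 36.8 kHz = 3.6 kHz.
84.4 kHz mod fs = 3.6 kHz.
3.6 kHz ≤ fs/2 = 20.2 kHz, appears at 3.6 kHz.
84.4 kHz and 117.6 kHz both map to 3.6 kHz.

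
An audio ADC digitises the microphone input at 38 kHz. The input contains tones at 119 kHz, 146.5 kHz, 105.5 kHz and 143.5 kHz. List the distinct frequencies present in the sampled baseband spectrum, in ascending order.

5 kHz, 5.5 kHz, 8.5 kHz

fs/2 = 19 kHz.
119 kHz mod fs = 5 kHz.
5 kHz ≤ fs/2 = 19 kHz, appears at 5 kHz.
146.5 kHz mod fs = 32.5 kHz.
32.5 kHz > fs/2 = 19 kHz, folds to fs − 32.5 kHz = 5.5 kHz.
105.5 kHz mod fs = 29.5 kHz.
29.5 kHz > fs/2 = 19 kHz, folds to fs − 29.5 kHz = 8.5 kHz.
143.5 kHz mod fs = 29.5 kHz.
29.5 kHz > fs/2 = 19 kHz, folds to fs − 29.5 kHz = 8.5 kHz.
Distinct values: {5 kHz, 5.5 kHz, 8.5 kHz}.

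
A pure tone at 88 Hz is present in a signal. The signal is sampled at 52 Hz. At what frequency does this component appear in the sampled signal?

16 Hz

88 Hz mod fs = 36 Hz.
36 Hz > fs/2 = 26 Hz, folds to fs − 36 Hz = 16 Hz.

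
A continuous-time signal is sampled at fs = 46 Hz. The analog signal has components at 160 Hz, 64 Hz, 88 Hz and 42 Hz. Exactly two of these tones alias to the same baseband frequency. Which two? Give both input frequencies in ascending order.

42 Hz, 88 Hz

fs/2 = 23 Hz.
160 Hz mod fs = 22 Hz.
22 Hz ≤ fs/2 = 23 Hz, appears at 22 Hz.
64 Hz mod fs = 18 Hz.
18 Hz ≤ fs/2 = 23 Hz, appears at 18 Hz.
88 Hz mod fs = 42 Hz.
42 Hz > fs/2 = 23 Hz, folds to fs − 42 Hz = 4 Hz.
42 Hz > fs/2 = 23 Hz, folds to fs − 42 Hz = 4 Hz.
42 Hz and 88 Hz both map to 4 Hz.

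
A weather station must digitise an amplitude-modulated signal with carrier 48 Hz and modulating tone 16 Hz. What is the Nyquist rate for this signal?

128 Hz

AM sidebands sit at fc ± fm = 32 Hz and 64 Hz.
Highest-frequency component: 64 Hz.
Nyquist rate = 2 × 64 Hz = 128 Hz.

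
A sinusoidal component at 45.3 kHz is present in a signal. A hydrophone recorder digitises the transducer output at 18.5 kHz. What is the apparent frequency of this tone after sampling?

8.3 kHz

45.3 kHz mod fs = 8.3 kHz.
8.3 kHz ≤ fs/2 = 9.25 kHz, appears at 8.3 kHz.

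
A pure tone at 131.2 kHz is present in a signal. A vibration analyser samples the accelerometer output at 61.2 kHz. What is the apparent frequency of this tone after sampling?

131.2 kHz mod fs = 8.8 kHz.
8.8 kHz ≤ fs/2 = 30.6 kHz, appears at 8.8 kHz.

8.8 kHz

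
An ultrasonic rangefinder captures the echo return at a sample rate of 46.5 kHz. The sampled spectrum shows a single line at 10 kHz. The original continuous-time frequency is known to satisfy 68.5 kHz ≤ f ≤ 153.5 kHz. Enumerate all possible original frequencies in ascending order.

Frequencies that alias to 10 kHz are k·fs ± 10 kHz for integer k ≥ 0.
k=0: 10 kHz.
k=1: 36.5 kHz, 56.5 kHz.
k=2: 83 kHz, 103 kHz.
k=3: 129.5 kHz, 149.5 kHz.
k=4: 176 kHz, 196 kHz.
Within [68.5 kHz, 153.5 kHz]: 83 kHz, 103 kHz, 129.5 kHz, 149.5 kHz.

83 kHz, 103 kHz, 129.5 kHz, 149.5 kHz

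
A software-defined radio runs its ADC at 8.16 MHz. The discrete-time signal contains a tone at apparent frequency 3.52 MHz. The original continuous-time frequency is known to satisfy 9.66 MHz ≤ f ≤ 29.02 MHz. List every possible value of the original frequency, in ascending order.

11.68 MHz, 12.8 MHz, 19.84 MHz, 20.96 MHz, 28 MHz

Frequencies that alias to 3.52 MHz are k·fs ± 3.52 MHz for integer k ≥ 0.
k=0: 3.52 MHz.
k=1: 4.64 MHz, 11.68 MHz.
k=2: 12.8 MHz, 19.84 MHz.
k=3: 20.96 MHz, 28 MHz.
k=4: 29.12 MHz, 36.16 MHz.
Within [9.66 MHz, 29.02 MHz]: 11.68 MHz, 12.8 MHz, 19.84 MHz, 20.96 MHz, 28 MHz.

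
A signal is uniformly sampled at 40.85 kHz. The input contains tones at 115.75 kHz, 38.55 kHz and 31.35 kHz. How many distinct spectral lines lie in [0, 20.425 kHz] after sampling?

fs/2 = 20.425 kHz.
115.75 kHz mod fs = 34.05 kHz.
34.05 kHz > fs/2 = 20.425 kHz, folds to fs − 34.05 kHz = 6.8 kHz.
38.55 kHz > fs/2 = 20.425 kHz, folds to fs − 38.55 kHz = 2.3 kHz.
31.35 kHz > fs/2 = 20.425 kHz, folds to fs − 31.35 kHz = 9.5 kHz.
Distinct values: {2.3 kHz, 6.8 kHz, 9.5 kHz} → 3.

3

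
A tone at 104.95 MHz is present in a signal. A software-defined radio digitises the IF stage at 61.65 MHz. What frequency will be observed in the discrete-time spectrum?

18.35 MHz

104.95 MHz mod fs = 43.3 MHz.
43.3 MHz > fs/2 = 30.825 MHz, folds to fs − 43.3 MHz = 18.35 MHz.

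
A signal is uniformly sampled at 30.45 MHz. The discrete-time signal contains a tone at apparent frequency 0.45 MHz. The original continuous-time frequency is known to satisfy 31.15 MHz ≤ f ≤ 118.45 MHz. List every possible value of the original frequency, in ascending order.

Frequencies that alias to 0.45 MHz are k·fs ± 0.45 MHz for integer k ≥ 0.
k=0: 0.45 MHz.
k=1: 30 MHz, 30.9 MHz.
k=2: 60.45 MHz, 61.35 MHz.
k=3: 90.9 MHz, 91.8 MHz.
k=4: 121.35 MHz, 122.25 MHz.
Within [31.15 MHz, 118.45 MHz]: 60.45 MHz, 61.35 MHz, 90.9 MHz, 91.8 MHz.

60.45 MHz, 61.35 MHz, 90.9 MHz, 91.8 MHz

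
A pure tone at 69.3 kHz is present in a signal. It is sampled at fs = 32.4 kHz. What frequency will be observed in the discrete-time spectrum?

4.5 kHz

69.3 kHz mod fs = 4.5 kHz.
4.5 kHz ≤ fs/2 = 16.2 kHz, appears at 4.5 kHz.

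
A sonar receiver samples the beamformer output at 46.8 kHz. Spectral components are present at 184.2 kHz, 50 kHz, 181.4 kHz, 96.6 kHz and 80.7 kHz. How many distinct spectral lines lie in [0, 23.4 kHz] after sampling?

4

fs/2 = 23.4 kHz.
184.2 kHz mod fs = 43.8 kHz.
43.8 kHz > fs/2 = 23.4 kHz, folds to fs − 43.8 kHz = 3 kHz.
50 kHz mod fs = 3.2 kHz.
3.2 kHz ≤ fs/2 = 23.4 kHz, appears at 3.2 kHz.
181.4 kHz mod fs = 41 kHz.
41 kHz > fs/2 = 23.4 kHz, folds to fs − 41 kHz = 5.8 kHz.
96.6 kHz mod fs = 3 kHz.
3 kHz ≤ fs/2 = 23.4 kHz, appears at 3 kHz.
80.7 kHz mod fs = 33.9 kHz.
33.9 kHz > fs/2 = 23.4 kHz, folds to fs − 33.9 kHz = 12.9 kHz.
Distinct values: {3 kHz, 3.2 kHz, 5.8 kHz, 12.9 kHz} → 4.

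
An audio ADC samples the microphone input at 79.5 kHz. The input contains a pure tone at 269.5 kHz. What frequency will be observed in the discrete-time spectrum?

269.5 kHz mod fs = 31 kHz.
31 kHz ≤ fs/2 = 39.75 kHz, appears at 31 kHz.

31 kHz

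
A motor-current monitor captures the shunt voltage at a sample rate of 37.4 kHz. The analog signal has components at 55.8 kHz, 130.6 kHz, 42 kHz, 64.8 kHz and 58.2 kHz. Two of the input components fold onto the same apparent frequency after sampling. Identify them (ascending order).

fs/2 = 18.7 kHz.
55.8 kHz mod fs = 18.4 kHz.
18.4 kHz ≤ fs/2 = 18.7 kHz, appears at 18.4 kHz.
130.6 kHz mod fs = 18.4 kHz.
18.4 kHz ≤ fs/2 = 18.7 kHz, appears at 18.4 kHz.
42 kHz mod fs = 4.6 kHz.
4.6 kHz ≤ fs/2 = 18.7 kHz, appears at 4.6 kHz.
64.8 kHz mod fs = 27.4 kHz.
27.4 kHz > fs/2 = 18.7 kHz, folds to fs − 27.4 kHz = 10 kHz.
58.2 kHz mod fs = 20.8 kHz.
20.8 kHz > fs/2 = 18.7 kHz, folds to fs − 20.8 kHz = 16.6 kHz.
55.8 kHz and 130.6 kHz both map to 18.4 kHz.

55.8 kHz, 130.6 kHz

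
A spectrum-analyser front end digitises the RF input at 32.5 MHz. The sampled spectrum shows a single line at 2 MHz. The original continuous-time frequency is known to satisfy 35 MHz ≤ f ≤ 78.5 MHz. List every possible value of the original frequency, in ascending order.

63 MHz, 67 MHz

Frequencies that alias to 2 MHz are k·fs ± 2 MHz for integer k ≥ 0.
k=0: 2 MHz.
k=1: 30.5 MHz, 34.5 MHz.
k=2: 63 MHz, 67 MHz.
k=3: 95.5 MHz, 99.5 MHz.
Within [35 MHz, 78.5 MHz]: 63 MHz, 67 MHz.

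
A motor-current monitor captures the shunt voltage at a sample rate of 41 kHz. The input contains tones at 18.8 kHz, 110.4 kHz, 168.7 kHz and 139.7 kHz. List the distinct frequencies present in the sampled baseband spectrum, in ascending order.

fs/2 = 20.5 kHz.
18.8 kHz ≤ fs/2 = 20.5 kHz, passes unchanged.
110.4 kHz mod fs = 28.4 kHz.
28.4 kHz > fs/2 = 20.5 kHz, folds to fs − 28.4 kHz = 12.6 kHz.
168.7 kHz mod fs = 4.7 kHz.
4.7 kHz ≤ fs/2 = 20.5 kHz, appears at 4.7 kHz.
139.7 kHz mod fs = 16.7 kHz.
16.7 kHz ≤ fs/2 = 20.5 kHz, appears at 16.7 kHz.
Distinct values: {4.7 kHz, 12.6 kHz, 16.7 kHz, 18.8 kHz}.

4.7 kHz, 12.6 kHz, 16.7 kHz, 18.8 kHz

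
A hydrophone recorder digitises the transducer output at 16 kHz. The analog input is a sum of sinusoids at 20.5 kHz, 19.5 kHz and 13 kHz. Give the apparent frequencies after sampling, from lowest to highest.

3 kHz, 3.5 kHz, 4.5 kHz

fs/2 = 8 kHz.
20.5 kHz mod fs = 4.5 kHz.
4.5 kHz ≤ fs/2 = 8 kHz, appears at 4.5 kHz.
19.5 kHz mod fs = 3.5 kHz.
3.5 kHz ≤ fs/2 = 8 kHz, appears at 3.5 kHz.
13 kHz > fs/2 = 8 kHz, folds to fs − 13 kHz = 3 kHz.
Distinct values: {3 kHz, 3.5 kHz, 4.5 kHz}.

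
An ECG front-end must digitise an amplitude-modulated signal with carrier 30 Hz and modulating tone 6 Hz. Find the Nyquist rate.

AM sidebands sit at fc ± fm = 24 Hz and 36 Hz.
Highest-frequency component: 36 Hz.
Nyquist rate = 2 × 36 Hz = 72 Hz.

72 Hz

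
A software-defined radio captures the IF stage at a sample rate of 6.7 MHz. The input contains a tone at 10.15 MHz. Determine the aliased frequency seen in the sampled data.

3.25 MHz

10.15 MHz mod fs = 3.45 MHz.
3.45 MHz > fs/2 = 3.35 MHz, folds to fs − 3.45 MHz = 3.25 MHz.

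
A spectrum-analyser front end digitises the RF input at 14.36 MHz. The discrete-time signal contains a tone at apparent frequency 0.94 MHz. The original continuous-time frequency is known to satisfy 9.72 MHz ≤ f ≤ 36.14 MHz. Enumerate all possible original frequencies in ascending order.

13.42 MHz, 15.3 MHz, 27.78 MHz, 29.66 MHz

Frequencies that alias to 0.94 MHz are k·fs ± 0.94 MHz for integer k ≥ 0.
k=0: 0.94 MHz.
k=1: 13.42 MHz, 15.3 MHz.
k=2: 27.78 MHz, 29.66 MHz.
k=3: 42.14 MHz, 44.02 MHz.
Within [9.72 MHz, 36.14 MHz]: 13.42 MHz, 15.3 MHz, 27.78 MHz, 29.66 MHz.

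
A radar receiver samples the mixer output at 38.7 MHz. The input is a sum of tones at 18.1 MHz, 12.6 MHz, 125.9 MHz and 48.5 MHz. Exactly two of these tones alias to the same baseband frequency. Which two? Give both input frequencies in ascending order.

48.5 MHz, 125.9 MHz

fs/2 = 19.35 MHz.
18.1 MHz ≤ fs/2 = 19.35 MHz, passes unchanged.
12.6 MHz ≤ fs/2 = 19.35 MHz, passes unchanged.
125.9 MHz mod fs = 9.8 MHz.
9.8 MHz ≤ fs/2 = 19.35 MHz, appears at 9.8 MHz.
48.5 MHz mod fs = 9.8 MHz.
9.8 MHz ≤ fs/2 = 19.35 MHz, appears at 9.8 MHz.
48.5 MHz and 125.9 MHz both map to 9.8 MHz.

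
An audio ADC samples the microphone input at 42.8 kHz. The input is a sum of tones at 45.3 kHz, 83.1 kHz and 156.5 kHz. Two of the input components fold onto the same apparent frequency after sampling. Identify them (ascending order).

45.3 kHz, 83.1 kHz

fs/2 = 21.4 kHz.
45.3 kHz mod fs = 2.5 kHz.
2.5 kHz ≤ fs/2 = 21.4 kHz, appears at 2.5 kHz.
83.1 kHz mod fs = 40.3 kHz.
40.3 kHz > fs/2 = 21.4 kHz, folds to fs − 40.3 kHz = 2.5 kHz.
156.5 kHz mod fs = 28.1 kHz.
28.1 kHz > fs/2 = 21.4 kHz, folds to fs − 28.1 kHz = 14.7 kHz.
45.3 kHz and 83.1 kHz both map to 2.5 kHz.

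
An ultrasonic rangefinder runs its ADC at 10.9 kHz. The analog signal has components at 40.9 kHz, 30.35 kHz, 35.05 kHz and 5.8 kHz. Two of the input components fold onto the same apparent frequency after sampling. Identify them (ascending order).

30.35 kHz, 35.05 kHz

fs/2 = 5.45 kHz.
40.9 kHz mod fs = 8.2 kHz.
8.2 kHz > fs/2 = 5.45 kHz, folds to fs − 8.2 kHz = 2.7 kHz.
30.35 kHz mod fs = 8.55 kHz.
8.55 kHz > fs/2 = 5.45 kHz, folds to fs − 8.55 kHz = 2.35 kHz.
35.05 kHz mod fs = 2.35 kHz.
2.35 kHz ≤ fs/2 = 5.45 kHz, appears at 2.35 kHz.
5.8 kHz > fs/2 = 5.45 kHz, folds to fs − 5.8 kHz = 5.1 kHz.
30.35 kHz and 35.05 kHz both map to 2.35 kHz.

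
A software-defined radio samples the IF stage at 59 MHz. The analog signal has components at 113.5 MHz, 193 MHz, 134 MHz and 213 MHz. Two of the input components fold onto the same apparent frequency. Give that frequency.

16 MHz

fs/2 = 29.5 MHz.
113.5 MHz mod fs = 54.5 MHz.
54.5 MHz > fs/2 = 29.5 MHz, folds to fs − 54.5 MHz = 4.5 MHz.
193 MHz mod fs = 16 MHz.
16 MHz ≤ fs/2 = 29.5 MHz, appears at 16 MHz.
134 MHz mod fs = 16 MHz.
16 MHz ≤ fs/2 = 29.5 MHz, appears at 16 MHz.
213 MHz mod fs = 36 MHz.
36 MHz > fs/2 = 29.5 MHz, folds to fs − 36 MHz = 23 MHz.
134 MHz and 193 MHz both map to 16 MHz.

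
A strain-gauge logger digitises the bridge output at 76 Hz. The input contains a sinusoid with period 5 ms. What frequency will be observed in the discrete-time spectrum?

28 Hz

T = 5 ms → f = 1/T = 200 Hz.
200 Hz mod fs = 48 Hz.
48 Hz > fs/2 = 38 Hz, folds to fs − 48 Hz = 28 Hz.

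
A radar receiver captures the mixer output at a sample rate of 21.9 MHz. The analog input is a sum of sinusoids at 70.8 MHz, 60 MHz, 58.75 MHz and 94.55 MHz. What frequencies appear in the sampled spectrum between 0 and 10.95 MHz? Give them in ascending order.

5.1 MHz, 5.7 MHz, 6.95 MHz

fs/2 = 10.95 MHz.
70.8 MHz mod fs = 5.1 MHz.
5.1 MHz ≤ fs/2 = 10.95 MHz, appears at 5.1 MHz.
60 MHz mod fs = 16.2 MHz.
16.2 MHz > fs/2 = 10.95 MHz, folds to fs − 16.2 MHz = 5.7 MHz.
58.75 MHz mod fs = 14.95 MHz.
14.95 MHz > fs/2 = 10.95 MHz, folds to fs − 14.95 MHz = 6.95 MHz.
94.55 MHz mod fs = 6.95 MHz.
6.95 MHz ≤ fs/2 = 10.95 MHz, appears at 6.95 MHz.
Distinct values: {5.1 MHz, 5.7 MHz, 6.95 MHz}.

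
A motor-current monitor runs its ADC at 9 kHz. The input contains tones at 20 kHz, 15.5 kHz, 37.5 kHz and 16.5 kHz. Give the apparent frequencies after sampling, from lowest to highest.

1.5 kHz, 2 kHz, 2.5 kHz

fs/2 = 4.5 kHz.
20 kHz mod fs = 2 kHz.
2 kHz ≤ fs/2 = 4.5 kHz, appears at 2 kHz.
15.5 kHz mod fs = 6.5 kHz.
6.5 kHz > fs/2 = 4.5 kHz, folds to fs − 6.5 kHz = 2.5 kHz.
37.5 kHz mod fs = 1.5 kHz.
1.5 kHz ≤ fs/2 = 4.5 kHz, appears at 1.5 kHz.
16.5 kHz mod fs = 7.5 kHz.
7.5 kHz > fs/2 = 4.5 kHz, folds to fs − 7.5 kHz = 1.5 kHz.
Distinct values: {1.5 kHz, 2 kHz, 2.5 kHz}.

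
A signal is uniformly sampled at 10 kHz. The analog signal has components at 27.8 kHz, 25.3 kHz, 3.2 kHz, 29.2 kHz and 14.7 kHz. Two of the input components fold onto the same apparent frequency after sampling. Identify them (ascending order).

14.7 kHz, 25.3 kHz

fs/2 = 5 kHz.
27.8 kHz mod fs = 7.8 kHz.
7.8 kHz > fs/2 = 5 kHz, folds to fs − 7.8 kHz = 2.2 kHz.
25.3 kHz mod fs = 5.3 kHz.
5.3 kHz > fs/2 = 5 kHz, folds to fs − 5.3 kHz = 4.7 kHz.
3.2 kHz ≤ fs/2 = 5 kHz, passes unchanged.
29.2 kHz mod fs = 9.2 kHz.
9.2 kHz > fs/2 = 5 kHz, folds to fs − 9.2 kHz = 0.8 kHz.
14.7 kHz mod fs = 4.7 kHz.
4.7 kHz ≤ fs/2 = 5 kHz, appears at 4.7 kHz.
14.7 kHz and 25.3 kHz both map to 4.7 kHz.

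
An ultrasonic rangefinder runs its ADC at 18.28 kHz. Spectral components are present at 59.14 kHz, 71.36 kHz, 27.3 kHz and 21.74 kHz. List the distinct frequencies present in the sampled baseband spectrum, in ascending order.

fs/2 = 9.14 kHz.
59.14 kHz mod fs = 4.3 kHz.
4.3 kHz ≤ fs/2 = 9.14 kHz, appears at 4.3 kHz.
71.36 kHz mod fs = 16.52 kHz.
16.52 kHz > fs/2 = 9.14 kHz, folds to fs − 16.52 kHz = 1.76 kHz.
27.3 kHz mod fs = 9.02 kHz.
9.02 kHz ≤ fs/2 = 9.14 kHz, appears at 9.02 kHz.
21.74 kHz mod fs = 3.46 kHz.
3.46 kHz ≤ fs/2 = 9.14 kHz, appears at 3.46 kHz.
Distinct values: {1.76 kHz, 3.46 kHz, 4.3 kHz, 9.02 kHz}.

1.76 kHz, 3.46 kHz, 4.3 kHz, 9.02 kHz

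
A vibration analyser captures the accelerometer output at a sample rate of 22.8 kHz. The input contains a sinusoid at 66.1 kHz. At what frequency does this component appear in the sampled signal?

2.3 kHz

66.1 kHz mod fs = 20.5 kHz.
20.5 kHz > fs/2 = 11.4 kHz, folds to fs − 20.5 kHz = 2.3 kHz.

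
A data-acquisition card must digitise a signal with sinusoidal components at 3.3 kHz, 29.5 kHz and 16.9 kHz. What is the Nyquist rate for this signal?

59 kHz

Highest-frequency component: 29.5 kHz.
Nyquist rate = 2 × 29.5 kHz = 59 kHz.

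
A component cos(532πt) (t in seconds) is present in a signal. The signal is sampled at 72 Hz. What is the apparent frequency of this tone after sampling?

ω = 532π rad/s → f = ω/(2π) = 266 Hz.
266 Hz mod fs = 50 Hz.
50 Hz > fs/2 = 36 Hz, folds to fs − 50 Hz = 22 Hz.

22 Hz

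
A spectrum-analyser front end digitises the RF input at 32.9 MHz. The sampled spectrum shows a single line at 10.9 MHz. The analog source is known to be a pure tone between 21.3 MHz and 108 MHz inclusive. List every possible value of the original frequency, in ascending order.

22 MHz, 43.8 MHz, 54.9 MHz, 76.7 MHz, 87.8 MHz

Frequencies that alias to 10.9 MHz are k·fs ± 10.9 MHz for integer k ≥ 0.
k=0: 10.9 MHz.
k=1: 22 MHz, 43.8 MHz.
k=2: 54.9 MHz, 76.7 MHz.
k=3: 87.8 MHz, 109.6 MHz.
k=4: 120.7 MHz, 142.5 MHz.
Within [21.3 MHz, 108 MHz]: 22 MHz, 43.8 MHz, 54.9 MHz, 76.7 MHz, 87.8 MHz.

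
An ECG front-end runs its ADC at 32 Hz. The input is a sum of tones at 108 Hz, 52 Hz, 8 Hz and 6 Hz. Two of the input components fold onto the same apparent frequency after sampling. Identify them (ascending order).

fs/2 = 16 Hz.
108 Hz mod fs = 12 Hz.
12 Hz ≤ fs/2 = 16 Hz, appears at 12 Hz.
52 Hz mod fs = 20 Hz.
20 Hz > fs/2 = 16 Hz, folds to fs − 20 Hz = 12 Hz.
8 Hz ≤ fs/2 = 16 Hz, passes unchanged.
6 Hz ≤ fs/2 = 16 Hz, passes unchanged.
52 Hz and 108 Hz both map to 12 Hz.

52 Hz, 108 Hz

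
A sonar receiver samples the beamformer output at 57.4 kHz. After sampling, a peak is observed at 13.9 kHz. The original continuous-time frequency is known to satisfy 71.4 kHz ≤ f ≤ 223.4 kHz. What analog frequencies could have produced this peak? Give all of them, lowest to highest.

Frequencies that alias to 13.9 kHz are k·fs ± 13.9 kHz for integer k ≥ 0.
k=0: 13.9 kHz.
k=1: 43.5 kHz, 71.3 kHz.
k=2: 100.9 kHz, 128.7 kHz.
k=3: 158.3 kHz, 186.1 kHz.
k=4: 215.7 kHz, 243.5 kHz.
k=5: 273.1 kHz, 300.9 kHz.
Within [71.4 kHz, 223.4 kHz]: 100.9 kHz, 128.7 kHz, 158.3 kHz, 186.1 kHz, 215.7 kHz.

100.9 kHz, 128.7 kHz, 158.3 kHz, 186.1 kHz, 215.7 kHz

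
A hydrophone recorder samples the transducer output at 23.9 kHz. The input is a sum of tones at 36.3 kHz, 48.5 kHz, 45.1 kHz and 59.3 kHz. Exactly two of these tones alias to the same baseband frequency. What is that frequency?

fs/2 = 11.95 kHz.
36.3 kHz mod fs = 12.4 kHz.
12.4 kHz > fs/2 = 11.95 kHz, folds to fs − 12.4 kHz = 11.5 kHz.
48.5 kHz mod fs = 0.7 kHz.
0.7 kHz ≤ fs/2 = 11.95 kHz, appears at 0.7 kHz.
45.1 kHz mod fs = 21.2 kHz.
21.2 kHz > fs/2 = 11.95 kHz, folds to fs − 21.2 kHz = 2.7 kHz.
59.3 kHz mod fs = 11.5 kHz.
11.5 kHz ≤ fs/2 = 11.95 kHz, appears at 11.5 kHz.
36.3 kHz and 59.3 kHz both map to 11.5 kHz.

11.5 kHz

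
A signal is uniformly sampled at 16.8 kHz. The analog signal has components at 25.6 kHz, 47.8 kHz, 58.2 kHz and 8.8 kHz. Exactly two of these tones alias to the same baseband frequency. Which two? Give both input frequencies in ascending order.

fs/2 = 8.4 kHz.
25.6 kHz mod fs = 8.8 kHz.
8.8 kHz > fs/2 = 8.4 kHz, folds to fs − 8.8 kHz = 8 kHz.
47.8 kHz mod fs = 14.2 kHz.
14.2 kHz > fs/2 = 8.4 kHz, folds to fs − 14.2 kHz = 2.6 kHz.
58.2 kHz mod fs = 7.8 kHz.
7.8 kHz ≤ fs/2 = 8.4 kHz, appears at 7.8 kHz.
8.8 kHz > fs/2 = 8.4 kHz, folds to fs − 8.8 kHz = 8 kHz.
8.8 kHz and 25.6 kHz both map to 8 kHz.

8.8 kHz, 25.6 kHz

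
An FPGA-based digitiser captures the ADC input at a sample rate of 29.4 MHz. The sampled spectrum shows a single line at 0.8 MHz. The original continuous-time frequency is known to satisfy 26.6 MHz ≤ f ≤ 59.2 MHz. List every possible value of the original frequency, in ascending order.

28.6 MHz, 30.2 MHz, 58 MHz

Frequencies that alias to 0.8 MHz are k·fs ± 0.8 MHz for integer k ≥ 0.
k=0: 0.8 MHz.
k=1: 28.6 MHz, 30.2 MHz.
k=2: 58 MHz, 59.6 MHz.
k=3: 87.4 MHz, 89 MHz.
Within [26.6 MHz, 59.2 MHz]: 28.6 MHz, 30.2 MHz, 58 MHz.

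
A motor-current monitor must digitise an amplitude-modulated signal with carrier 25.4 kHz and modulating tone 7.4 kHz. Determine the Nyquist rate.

65.6 kHz

AM sidebands sit at fc ± fm = 18 kHz and 32.8 kHz.
Highest-frequency component: 32.8 kHz.
Nyquist rate = 2 × 32.8 kHz = 65.6 kHz.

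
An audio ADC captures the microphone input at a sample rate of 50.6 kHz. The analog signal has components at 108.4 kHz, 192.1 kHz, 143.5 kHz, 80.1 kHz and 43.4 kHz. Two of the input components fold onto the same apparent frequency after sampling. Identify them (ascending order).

fs/2 = 25.3 kHz.
108.4 kHz mod fs = 7.2 kHz.
7.2 kHz ≤ fs/2 = 25.3 kHz, appears at 7.2 kHz.
192.1 kHz mod fs = 40.3 kHz.
40.3 kHz > fs/2 = 25.3 kHz, folds to fs − 40.3 kHz = 10.3 kHz.
143.5 kHz mod fs = 42.3 kHz.
42.3 kHz > fs/2 = 25.3 kHz, folds to fs − 42.3 kHz = 8.3 kHz.
80.1 kHz mod fs = 29.5 kHz.
29.5 kHz > fs/2 = 25.3 kHz, folds to fs − 29.5 kHz = 21.1 kHz.
43.4 kHz > fs/2 = 25.3 kHz, folds to fs − 43.4 kHz = 7.2 kHz.
43.4 kHz and 108.4 kHz both map to 7.2 kHz.

43.4 kHz, 108.4 kHz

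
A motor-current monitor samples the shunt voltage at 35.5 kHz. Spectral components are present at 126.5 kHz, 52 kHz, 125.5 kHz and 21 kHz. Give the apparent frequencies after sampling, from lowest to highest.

14.5 kHz, 15.5 kHz, 16.5 kHz

fs/2 = 17.75 kHz.
126.5 kHz mod fs = 20 kHz.
20 kHz > fs/2 = 17.75 kHz, folds to fs − 20 kHz = 15.5 kHz.
52 kHz mod fs = 16.5 kHz.
16.5 kHz ≤ fs/2 = 17.75 kHz, appears at 16.5 kHz.
125.5 kHz mod fs = 19 kHz.
19 kHz > fs/2 = 17.75 kHz, folds to fs − 19 kHz = 16.5 kHz.
21 kHz > fs/2 = 17.75 kHz, folds to fs − 21 kHz = 14.5 kHz.
Distinct values: {14.5 kHz, 15.5 kHz, 16.5 kHz}.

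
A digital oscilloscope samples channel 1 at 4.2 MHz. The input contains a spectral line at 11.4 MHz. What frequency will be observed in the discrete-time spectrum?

1.2 MHz

11.4 MHz mod fs = 3 MHz.
3 MHz > fs/2 = 2.1 MHz, folds to fs − 3 MHz = 1.2 MHz.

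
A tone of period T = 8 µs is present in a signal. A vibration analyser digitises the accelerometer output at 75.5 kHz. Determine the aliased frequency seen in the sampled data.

26 kHz

T = 8 µs → f = 1/T = 125 kHz.
125 kHz mod fs = 49.5 kHz.
49.5 kHz > fs/2 = 37.75 kHz, folds to fs − 49.5 kHz = 26 kHz.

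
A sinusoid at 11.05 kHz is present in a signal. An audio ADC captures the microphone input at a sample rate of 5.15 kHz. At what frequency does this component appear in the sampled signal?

11.05 kHz mod fs = 0.75 kHz.
0.75 kHz ≤ fs/2 = 2.575 kHz, appears at 0.75 kHz.

0.75 kHz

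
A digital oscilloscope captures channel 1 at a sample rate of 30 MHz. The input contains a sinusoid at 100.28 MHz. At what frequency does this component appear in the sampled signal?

10.28 MHz

100.28 MHz mod fs = 10.28 MHz.
10.28 MHz ≤ fs/2 = 15 MHz, appears at 10.28 MHz.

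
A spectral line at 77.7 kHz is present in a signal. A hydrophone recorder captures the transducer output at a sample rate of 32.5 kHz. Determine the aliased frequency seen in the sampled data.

77.7 kHz mod fs = 12.7 kHz.
12.7 kHz ≤ fs/2 = 16.25 kHz, appears at 12.7 kHz.

12.7 kHz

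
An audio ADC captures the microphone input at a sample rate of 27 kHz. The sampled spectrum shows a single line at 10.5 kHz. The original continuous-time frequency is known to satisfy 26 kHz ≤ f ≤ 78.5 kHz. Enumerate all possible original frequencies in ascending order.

37.5 kHz, 43.5 kHz, 64.5 kHz, 70.5 kHz

Frequencies that alias to 10.5 kHz are k·fs ± 10.5 kHz for integer k ≥ 0.
k=0: 10.5 kHz.
k=1: 16.5 kHz, 37.5 kHz.
k=2: 43.5 kHz, 64.5 kHz.
k=3: 70.5 kHz, 91.5 kHz.
k=4: 97.5 kHz, 118.5 kHz.
Within [26 kHz, 78.5 kHz]: 37.5 kHz, 43.5 kHz, 64.5 kHz, 70.5 kHz.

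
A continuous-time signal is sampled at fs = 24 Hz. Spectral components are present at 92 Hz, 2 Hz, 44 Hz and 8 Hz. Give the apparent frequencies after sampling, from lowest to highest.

fs/2 = 12 Hz.
92 Hz mod fs = 20 Hz.
20 Hz > fs/2 = 12 Hz, folds to fs − 20 Hz = 4 Hz.
2 Hz ≤ fs/2 = 12 Hz, passes unchanged.
44 Hz mod fs = 20 Hz.
20 Hz > fs/2 = 12 Hz, folds to fs − 20 Hz = 4 Hz.
8 Hz ≤ fs/2 = 12 Hz, passes unchanged.
Distinct values: {2 Hz, 4 Hz, 8 Hz}.

2 Hz, 4 Hz, 8 Hz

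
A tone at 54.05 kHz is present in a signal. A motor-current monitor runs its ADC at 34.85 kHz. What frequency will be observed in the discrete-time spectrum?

54.05 kHz mod fs = 19.2 kHz.
19.2 kHz > fs/2 = 17.425 kHz, folds to fs − 19.2 kHz = 15.65 kHz.

15.65 kHz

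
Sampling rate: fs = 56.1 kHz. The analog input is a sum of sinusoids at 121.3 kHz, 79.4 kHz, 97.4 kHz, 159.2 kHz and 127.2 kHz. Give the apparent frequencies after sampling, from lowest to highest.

9.1 kHz, 14.8 kHz, 15 kHz, 23.3 kHz

fs/2 = 28.05 kHz.
121.3 kHz mod fs = 9.1 kHz.
9.1 kHz ≤ fs/2 = 28.05 kHz, appears at 9.1 kHz.
79.4 kHz mod fs = 23.3 kHz.
23.3 kHz ≤ fs/2 = 28.05 kHz, appears at 23.3 kHz.
97.4 kHz mod fs = 41.3 kHz.
41.3 kHz > fs/2 = 28.05 kHz, folds to fs − 41.3 kHz = 14.8 kHz.
159.2 kHz mod fs = 47 kHz.
47 kHz > fs/2 = 28.05 kHz, folds to fs − 47 kHz = 9.1 kHz.
127.2 kHz mod fs = 15 kHz.
15 kHz ≤ fs/2 = 28.05 kHz, appears at 15 kHz.
Distinct values: {9.1 kHz, 14.8 kHz, 15 kHz, 23.3 kHz}.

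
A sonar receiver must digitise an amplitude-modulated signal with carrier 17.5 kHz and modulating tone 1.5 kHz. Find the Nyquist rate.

38 kHz

AM sidebands sit at fc ± fm = 16 kHz and 19 kHz.
Highest-frequency component: 19 kHz.
Nyquist rate = 2 × 19 kHz = 38 kHz.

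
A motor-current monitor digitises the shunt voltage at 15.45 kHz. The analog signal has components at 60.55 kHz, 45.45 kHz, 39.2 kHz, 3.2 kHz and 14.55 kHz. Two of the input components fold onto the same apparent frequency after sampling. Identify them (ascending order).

fs/2 = 7.725 kHz.
60.55 kHz mod fs = 14.2 kHz.
14.2 kHz > fs/2 = 7.725 kHz, folds to fs − 14.2 kHz = 1.25 kHz.
45.45 kHz mod fs = 14.55 kHz.
14.55 kHz > fs/2 = 7.725 kHz, folds to fs − 14.55 kHz = 0.9 kHz.
39.2 kHz mod fs = 8.3 kHz.
8.3 kHz > fs/2 = 7.725 kHz, folds to fs − 8.3 kHz = 7.15 kHz.
3.2 kHz ≤ fs/2 = 7.725 kHz, passes unchanged.
14.55 kHz > fs/2 = 7.725 kHz, folds to fs − 14.55 kHz = 0.9 kHz.
14.55 kHz and 45.45 kHz both map to 0.9 kHz.

14.55 kHz, 45.45 kHz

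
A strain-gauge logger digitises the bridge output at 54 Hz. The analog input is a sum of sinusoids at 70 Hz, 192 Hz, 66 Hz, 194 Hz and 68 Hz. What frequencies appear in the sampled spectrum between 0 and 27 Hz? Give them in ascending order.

12 Hz, 14 Hz, 16 Hz, 22 Hz, 24 Hz

fs/2 = 27 Hz.
70 Hz mod fs = 16 Hz.
16 Hz ≤ fs/2 = 27 Hz, appears at 16 Hz.
192 Hz mod fs = 30 Hz.
30 Hz > fs/2 = 27 Hz, folds to fs − 30 Hz = 24 Hz.
66 Hz mod fs = 12 Hz.
12 Hz ≤ fs/2 = 27 Hz, appears at 12 Hz.
194 Hz mod fs = 32 Hz.
32 Hz > fs/2 = 27 Hz, folds to fs − 32 Hz = 22 Hz.
68 Hz mod fs = 14 Hz.
14 Hz ≤ fs/2 = 27 Hz, appears at 14 Hz.
Distinct values: {12 Hz, 14 Hz, 16 Hz, 22 Hz, 24 Hz}.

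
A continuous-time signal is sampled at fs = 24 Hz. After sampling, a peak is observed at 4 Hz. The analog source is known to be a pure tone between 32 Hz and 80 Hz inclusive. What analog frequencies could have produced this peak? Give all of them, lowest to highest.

44 Hz, 52 Hz, 68 Hz, 76 Hz

Frequencies that alias to 4 Hz are k·fs ± 4 Hz for integer k ≥ 0.
k=0: 4 Hz.
k=1: 20 Hz, 28 Hz.
k=2: 44 Hz, 52 Hz.
k=3: 68 Hz, 76 Hz.
k=4: 92 Hz, 100 Hz.
Within [32 Hz, 80 Hz]: 44 Hz, 52 Hz, 68 Hz, 76 Hz.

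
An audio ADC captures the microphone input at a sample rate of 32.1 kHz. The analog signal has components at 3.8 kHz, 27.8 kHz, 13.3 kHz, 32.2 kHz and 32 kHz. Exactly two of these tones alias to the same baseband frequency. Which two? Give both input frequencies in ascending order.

fs/2 = 16.05 kHz.
3.8 kHz ≤ fs/2 = 16.05 kHz, passes unchanged.
27.8 kHz > fs/2 = 16.05 kHz, folds to fs − 27.8 kHz = 4.3 kHz.
13.3 kHz ≤ fs/2 = 16.05 kHz, passes unchanged.
32.2 kHz mod fs = 0.1 kHz.
0.1 kHz ≤ fs/2 = 16.05 kHz, appears at 0.1 kHz.
32 kHz > fs/2 = 16.05 kHz, folds to fs − 32 kHz = 0.1 kHz.
32 kHz and 32.2 kHz both map to 0.1 kHz.

32 kHz, 32.2 kHz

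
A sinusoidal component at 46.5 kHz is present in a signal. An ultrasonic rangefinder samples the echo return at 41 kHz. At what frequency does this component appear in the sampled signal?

46.5 kHz mod fs = 5.5 kHz.
5.5 kHz ≤ fs/2 = 20.5 kHz, appears at 5.5 kHz.

5.5 kHz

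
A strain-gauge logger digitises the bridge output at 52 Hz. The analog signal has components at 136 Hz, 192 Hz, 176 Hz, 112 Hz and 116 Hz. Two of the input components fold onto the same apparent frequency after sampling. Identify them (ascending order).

136 Hz, 176 Hz

fs/2 = 26 Hz.
136 Hz mod fs = 32 Hz.
32 Hz > fs/2 = 26 Hz, folds to fs − 32 Hz = 20 Hz.
192 Hz mod fs = 36 Hz.
36 Hz > fs/2 = 26 Hz, folds to fs − 36 Hz = 16 Hz.
176 Hz mod fs = 20 Hz.
20 Hz ≤ fs/2 = 26 Hz, appears at 20 Hz.
112 Hz mod fs = 8 Hz.
8 Hz ≤ fs/2 = 26 Hz, appears at 8 Hz.
116 Hz mod fs = 12 Hz.
12 Hz ≤ fs/2 = 26 Hz, appears at 12 Hz.
136 Hz and 176 Hz both map to 20 Hz.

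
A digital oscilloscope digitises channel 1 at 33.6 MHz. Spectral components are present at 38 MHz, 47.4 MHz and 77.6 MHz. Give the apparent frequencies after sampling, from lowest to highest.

4.4 MHz, 10.4 MHz, 13.8 MHz

fs/2 = 16.8 MHz.
38 MHz mod fs = 4.4 MHz.
4.4 MHz ≤ fs/2 = 16.8 MHz, appears at 4.4 MHz.
47.4 MHz mod fs = 13.8 MHz.
13.8 MHz ≤ fs/2 = 16.8 MHz, appears at 13.8 MHz.
77.6 MHz mod fs = 10.4 MHz.
10.4 MHz ≤ fs/2 = 16.8 MHz, appears at 10.4 MHz.
Distinct values: {4.4 MHz, 10.4 MHz, 13.8 MHz}.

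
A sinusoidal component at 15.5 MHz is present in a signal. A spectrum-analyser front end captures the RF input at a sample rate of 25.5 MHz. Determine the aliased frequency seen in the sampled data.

15.5 MHz > fs/2 = 12.75 MHz, folds to fs − 15.5 MHz = 10 MHz.

10 MHz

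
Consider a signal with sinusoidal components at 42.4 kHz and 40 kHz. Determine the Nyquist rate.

84.8 kHz

Highest-frequency component: 42.4 kHz.
Nyquist rate = 2 × 42.4 kHz = 84.8 kHz.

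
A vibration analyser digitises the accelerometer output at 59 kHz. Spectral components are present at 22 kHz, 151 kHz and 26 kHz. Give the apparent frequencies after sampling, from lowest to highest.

22 kHz, 26 kHz

fs/2 = 29.5 kHz.
22 kHz ≤ fs/2 = 29.5 kHz, passes unchanged.
151 kHz mod fs = 33 kHz.
33 kHz > fs/2 = 29.5 kHz, folds to fs − 33 kHz = 26 kHz.
26 kHz ≤ fs/2 = 29.5 kHz, passes unchanged.
Distinct values: {22 kHz, 26 kHz}.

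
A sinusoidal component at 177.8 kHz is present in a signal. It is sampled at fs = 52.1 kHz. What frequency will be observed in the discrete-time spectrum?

21.5 kHz

177.8 kHz mod fs = 21.5 kHz.
21.5 kHz ≤ fs/2 = 26.05 kHz, appears at 21.5 kHz.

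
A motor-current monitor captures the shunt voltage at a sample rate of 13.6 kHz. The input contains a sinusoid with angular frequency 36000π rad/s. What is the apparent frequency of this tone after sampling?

ω = 36000π rad/s → f = ω/(2π) = 18000 Hz = 18 kHz.
18 kHz mod fs = 4.4 kHz.
4.4 kHz ≤ fs/2 = 6.8 kHz, appears at 4.4 kHz.

4.4 kHz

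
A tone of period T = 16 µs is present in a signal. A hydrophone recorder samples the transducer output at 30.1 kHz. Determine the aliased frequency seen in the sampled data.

2.3 kHz

T = 16 µs → f = 1/T = 62.5 kHz.
62.5 kHz mod fs = 2.3 kHz.
2.3 kHz ≤ fs/2 = 15.05 kHz, appears at 2.3 kHz.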